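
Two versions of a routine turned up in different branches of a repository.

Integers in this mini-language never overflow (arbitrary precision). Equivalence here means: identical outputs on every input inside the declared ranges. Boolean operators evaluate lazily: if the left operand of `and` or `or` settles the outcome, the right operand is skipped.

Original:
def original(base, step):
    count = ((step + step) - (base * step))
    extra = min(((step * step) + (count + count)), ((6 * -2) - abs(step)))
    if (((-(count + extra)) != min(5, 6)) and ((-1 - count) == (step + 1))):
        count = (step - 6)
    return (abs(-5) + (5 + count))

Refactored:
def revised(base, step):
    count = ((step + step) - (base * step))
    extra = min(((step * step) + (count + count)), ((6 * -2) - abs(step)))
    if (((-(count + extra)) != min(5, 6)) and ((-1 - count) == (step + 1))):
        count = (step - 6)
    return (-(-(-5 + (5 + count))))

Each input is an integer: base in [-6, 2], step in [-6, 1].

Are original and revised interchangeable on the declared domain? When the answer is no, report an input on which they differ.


Consider the input base=-6, step=-6.
original: count=-48, then extra=-60, then (((-(count + extra)) != min(5, 6)) and ((-1 - count) == (step + 1))) is false, then returns -38
revised: count=-48, then extra=-60, then (((-(count + extra)) != min(5, 6)) and ((-1 - count) == (step + 1))) is false, then returns -48
-38 against -48: the behavior changed.
verdict: not equivalent; witness: base=-6, step=-6


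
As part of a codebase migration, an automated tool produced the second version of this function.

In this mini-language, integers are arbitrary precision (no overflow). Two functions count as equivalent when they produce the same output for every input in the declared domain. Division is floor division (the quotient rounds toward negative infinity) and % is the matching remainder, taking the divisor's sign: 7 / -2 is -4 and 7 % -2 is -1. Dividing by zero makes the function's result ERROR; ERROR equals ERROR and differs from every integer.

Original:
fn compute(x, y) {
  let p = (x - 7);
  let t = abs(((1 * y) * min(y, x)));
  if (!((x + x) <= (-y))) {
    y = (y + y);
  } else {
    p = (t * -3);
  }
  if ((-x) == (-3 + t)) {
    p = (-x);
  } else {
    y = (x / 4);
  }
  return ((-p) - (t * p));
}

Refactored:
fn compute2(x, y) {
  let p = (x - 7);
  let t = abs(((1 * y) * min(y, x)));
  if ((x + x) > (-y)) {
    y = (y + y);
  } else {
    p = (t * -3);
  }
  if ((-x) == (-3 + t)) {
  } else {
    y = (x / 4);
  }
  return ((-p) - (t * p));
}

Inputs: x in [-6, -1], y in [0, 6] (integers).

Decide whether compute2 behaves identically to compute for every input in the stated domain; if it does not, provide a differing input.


There is a counterexample at x=-3, y=2: -21 on one side, 126 on the other.
compute: p := -10 | t := 6 | (!((x + x) <= (-y))): false | p := -18 | ((-x) == (-3 + t)): true | p := 3 | result -21
compute2: p := -10 | t := 6 | ((x + x) > (-y)): false | p := -18 | ((-x) == (-3 + t)): true | result 126
verdict: not equivalent; witness: x=-3, y=2


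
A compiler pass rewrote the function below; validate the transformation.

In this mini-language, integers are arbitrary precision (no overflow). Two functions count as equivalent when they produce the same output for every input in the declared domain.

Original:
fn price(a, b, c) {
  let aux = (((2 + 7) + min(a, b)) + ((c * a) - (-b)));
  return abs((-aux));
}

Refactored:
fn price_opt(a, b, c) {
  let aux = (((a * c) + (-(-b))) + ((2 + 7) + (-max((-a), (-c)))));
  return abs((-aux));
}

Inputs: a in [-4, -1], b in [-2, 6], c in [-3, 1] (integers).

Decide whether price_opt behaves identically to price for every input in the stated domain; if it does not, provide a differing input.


The rewrite breaks on a=-2, b=-2, c=-3, where the results are 11 and 10.
price: aux becomes 11; next final value 11
price_opt: aux becomes 10; next final value 10
verdict: not equivalent; witness: a=-2, b=-2, c=-3


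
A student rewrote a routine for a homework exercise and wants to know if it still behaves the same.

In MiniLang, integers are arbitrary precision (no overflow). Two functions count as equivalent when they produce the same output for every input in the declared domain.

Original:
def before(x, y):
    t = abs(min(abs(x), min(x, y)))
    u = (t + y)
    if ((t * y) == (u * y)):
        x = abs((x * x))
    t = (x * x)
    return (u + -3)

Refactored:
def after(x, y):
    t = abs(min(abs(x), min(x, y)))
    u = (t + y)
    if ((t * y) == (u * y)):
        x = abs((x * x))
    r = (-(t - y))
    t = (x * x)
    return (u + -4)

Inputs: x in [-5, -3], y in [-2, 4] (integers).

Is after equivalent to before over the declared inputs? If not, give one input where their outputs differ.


Not equivalent: x=-5, y=-2 separates them (0 vs -1).
before: t := 5 | u := 3 | ((t * y) == (u * y)): false | t := 25 | result 0
after: t := 5 | u := 3 | ((t * y) == (u * y)): false | r := -7 | t := 25 | result -1
verdict: not equivalent; witness: x=-5, y=-2


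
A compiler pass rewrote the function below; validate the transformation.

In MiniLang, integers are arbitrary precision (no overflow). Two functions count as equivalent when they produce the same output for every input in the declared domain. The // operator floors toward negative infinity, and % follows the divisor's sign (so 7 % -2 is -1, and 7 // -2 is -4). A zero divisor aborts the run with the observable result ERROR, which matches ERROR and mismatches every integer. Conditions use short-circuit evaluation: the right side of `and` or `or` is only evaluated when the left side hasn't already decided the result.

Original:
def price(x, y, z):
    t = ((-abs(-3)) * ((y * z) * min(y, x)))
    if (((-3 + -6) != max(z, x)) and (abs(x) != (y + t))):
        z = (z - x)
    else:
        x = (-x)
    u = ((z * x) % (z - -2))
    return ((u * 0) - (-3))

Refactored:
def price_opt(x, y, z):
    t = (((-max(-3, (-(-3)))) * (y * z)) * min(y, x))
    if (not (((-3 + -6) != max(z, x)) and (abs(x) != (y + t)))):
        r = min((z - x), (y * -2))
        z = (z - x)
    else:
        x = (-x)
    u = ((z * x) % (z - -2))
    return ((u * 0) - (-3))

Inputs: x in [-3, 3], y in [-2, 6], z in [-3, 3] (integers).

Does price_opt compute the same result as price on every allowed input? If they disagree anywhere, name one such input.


x=-3, y=-2, z=-2 yields 3 from price but ERROR from price_opt.
verdict: not equivalent; witness: x=-3, y=-2, z=-2


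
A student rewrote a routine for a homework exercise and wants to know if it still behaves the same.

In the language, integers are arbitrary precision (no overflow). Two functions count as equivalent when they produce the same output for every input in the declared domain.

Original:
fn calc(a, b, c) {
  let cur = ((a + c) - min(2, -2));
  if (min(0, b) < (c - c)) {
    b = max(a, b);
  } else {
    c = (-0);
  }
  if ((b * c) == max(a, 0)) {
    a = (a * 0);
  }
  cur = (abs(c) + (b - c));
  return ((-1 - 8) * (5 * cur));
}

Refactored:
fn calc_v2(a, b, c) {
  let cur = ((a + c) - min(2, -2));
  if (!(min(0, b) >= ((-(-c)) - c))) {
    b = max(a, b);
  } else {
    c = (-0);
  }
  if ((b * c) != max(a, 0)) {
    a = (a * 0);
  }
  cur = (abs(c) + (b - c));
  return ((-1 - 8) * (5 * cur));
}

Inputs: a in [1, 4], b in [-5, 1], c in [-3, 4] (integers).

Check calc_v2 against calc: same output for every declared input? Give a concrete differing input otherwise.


The suspicious edit (`((b * c) == max(a, 0))` became `((b * c) != max(a, 0))`) never changes the result for any input inside the declared domain.
Spot check at a=4, b=0, c=-2 — calc: cur := 4 | (min(0, b) < (c - c)): false | c := 0 | ((b * c) == max(a, 0)): false | cur := 0 | result 0. calc_v2: cur := 4 | (!(min(0, b) >= ((-(-c)) - c))): false | c := 0 | ((b * c) != max(a, 0)): true | a := 0 | cur := 0 | result 0. Both give 0.
Across all 224 domain points the two functions coincide.
verdict: equivalent


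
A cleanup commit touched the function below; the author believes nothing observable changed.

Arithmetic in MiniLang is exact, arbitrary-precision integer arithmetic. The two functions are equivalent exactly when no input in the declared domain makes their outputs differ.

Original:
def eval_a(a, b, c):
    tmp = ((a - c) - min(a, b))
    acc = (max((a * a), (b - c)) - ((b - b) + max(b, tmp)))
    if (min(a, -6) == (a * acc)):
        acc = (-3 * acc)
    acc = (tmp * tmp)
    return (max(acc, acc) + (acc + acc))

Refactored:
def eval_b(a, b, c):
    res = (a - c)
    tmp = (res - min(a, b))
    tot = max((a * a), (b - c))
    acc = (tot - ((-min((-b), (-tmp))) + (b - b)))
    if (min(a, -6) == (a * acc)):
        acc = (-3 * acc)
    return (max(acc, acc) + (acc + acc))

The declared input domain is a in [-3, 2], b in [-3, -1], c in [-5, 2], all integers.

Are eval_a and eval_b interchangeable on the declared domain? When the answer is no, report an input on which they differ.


Not equivalent: a=-3, b=-3, c=-5 separates them (75 vs 12).
eval_a: tmp=5, then acc=4, then (min(a, -6) == (a * acc)) is false, then acc=25, then returns 75
eval_b: res=2, then tmp=5, then tot=9, then acc=4, then (min(a, -6) == (a * acc)) is false, then returns 12
verdict: not equivalent; witness: a=-3, b=-3, c=-5


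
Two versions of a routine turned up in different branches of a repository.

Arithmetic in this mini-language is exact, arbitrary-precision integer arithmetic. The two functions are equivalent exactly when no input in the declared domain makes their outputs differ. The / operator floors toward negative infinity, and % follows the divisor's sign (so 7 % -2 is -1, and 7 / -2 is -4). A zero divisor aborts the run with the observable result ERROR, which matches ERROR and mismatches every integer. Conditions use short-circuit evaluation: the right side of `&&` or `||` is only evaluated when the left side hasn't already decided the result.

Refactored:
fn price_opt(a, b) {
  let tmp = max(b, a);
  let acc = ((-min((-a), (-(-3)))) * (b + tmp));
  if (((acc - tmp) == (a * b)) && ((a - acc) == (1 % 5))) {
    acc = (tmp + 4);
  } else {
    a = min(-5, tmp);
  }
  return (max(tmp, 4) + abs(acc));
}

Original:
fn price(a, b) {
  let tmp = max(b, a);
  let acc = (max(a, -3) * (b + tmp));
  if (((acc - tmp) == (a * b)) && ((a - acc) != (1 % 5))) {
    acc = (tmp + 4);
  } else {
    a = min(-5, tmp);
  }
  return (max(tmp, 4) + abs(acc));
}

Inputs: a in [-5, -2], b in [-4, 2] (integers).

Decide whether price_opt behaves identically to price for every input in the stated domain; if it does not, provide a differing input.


Input a=-5, b=0: 8 from price versus 4 from price_opt.
verdict: not equivalent; witness: a=-5, b=0


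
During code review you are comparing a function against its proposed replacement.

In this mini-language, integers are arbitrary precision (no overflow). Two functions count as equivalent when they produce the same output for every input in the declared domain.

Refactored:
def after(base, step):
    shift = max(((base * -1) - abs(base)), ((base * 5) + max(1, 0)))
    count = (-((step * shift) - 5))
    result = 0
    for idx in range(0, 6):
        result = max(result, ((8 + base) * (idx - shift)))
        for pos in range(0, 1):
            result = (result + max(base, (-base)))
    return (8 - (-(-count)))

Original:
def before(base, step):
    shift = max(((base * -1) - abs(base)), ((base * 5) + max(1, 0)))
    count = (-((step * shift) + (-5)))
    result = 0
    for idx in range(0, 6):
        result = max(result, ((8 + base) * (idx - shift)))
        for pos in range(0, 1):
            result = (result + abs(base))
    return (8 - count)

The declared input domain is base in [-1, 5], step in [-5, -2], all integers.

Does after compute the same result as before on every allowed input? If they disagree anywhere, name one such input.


Behavior is preserved: although arithmetic usage differs, plus min/max/abs usage differs, the outputs never diverge.
Spot check at base=0, step=-3 — before: shift becomes 1; next count becomes 8; next result becomes 0; next at idx=0:; next result becomes 0; next at pos=0:; next result becomes 0; next at idx=1:; next result becomes 0; next at pos=0:; next result becomes 0; next at idx=2:; next result becomes 8; next at pos=0:; next result becomes 8; next at idx=3:; next result becomes 16; next at pos=0:; next result becomes 16; next at idx=4:; next result becomes 24; next at pos=0:; next result becomes 24; next at idx=5:; next result becomes 32; next at pos=0:; next result becomes 32; next final value 0. after: shift becomes 1; next count becomes 8; next result becomes 0; next at idx=0:; next result becomes 0; next at pos=0:; next result becomes 0; next at idx=1:; next result becomes 0; next at pos=0:; next result becomes 0; next at idx=2:; next result becomes 8; next at pos=0:; next result becomes 8; next at idx=3:; next result becomes 16; next at pos=0:; next result becomes 16; next at idx=4:; next result becomes 24; next at pos=0:; next result becomes 24; next at idx=5:; next result becomes 32; next at pos=0:; next result becomes 32; next final value 0. Both give 0.
Across all 28 domain points the two functions coincide.
verdict: equivalent


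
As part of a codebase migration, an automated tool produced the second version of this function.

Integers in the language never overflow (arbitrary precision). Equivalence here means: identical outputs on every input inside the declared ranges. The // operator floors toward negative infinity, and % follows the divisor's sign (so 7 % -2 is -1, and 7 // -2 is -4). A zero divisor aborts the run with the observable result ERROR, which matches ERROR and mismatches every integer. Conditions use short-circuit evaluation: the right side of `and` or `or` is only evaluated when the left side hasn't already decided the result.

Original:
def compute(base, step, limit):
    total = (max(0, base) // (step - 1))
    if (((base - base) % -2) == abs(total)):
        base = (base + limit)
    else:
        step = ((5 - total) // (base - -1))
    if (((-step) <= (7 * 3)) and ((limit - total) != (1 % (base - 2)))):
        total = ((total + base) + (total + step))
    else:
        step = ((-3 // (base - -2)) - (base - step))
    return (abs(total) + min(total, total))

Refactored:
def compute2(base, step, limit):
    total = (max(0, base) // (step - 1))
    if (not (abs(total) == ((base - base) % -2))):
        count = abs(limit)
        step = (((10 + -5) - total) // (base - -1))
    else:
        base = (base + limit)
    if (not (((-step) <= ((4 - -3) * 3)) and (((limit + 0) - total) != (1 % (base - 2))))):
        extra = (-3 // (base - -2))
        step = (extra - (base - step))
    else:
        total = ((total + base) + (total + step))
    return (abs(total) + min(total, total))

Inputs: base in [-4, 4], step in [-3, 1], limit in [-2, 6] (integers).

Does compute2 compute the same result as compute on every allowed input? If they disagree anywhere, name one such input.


Comparing the listings, the differences include: arithmetic usage differs, and statement counts differ, and boolean connective usage differs, and min/max/abs usage differs, and constant usage differs, and local variable names differ.
Tracing base=2, step=1, limit=6: compute: hits division by zero so the output is ERROR | compute2: hits division by zero so the output is ERROR — matching result ERROR.
Sweeping the whole domain (405 inputs) finds no disagreement.
verdict: equivalent


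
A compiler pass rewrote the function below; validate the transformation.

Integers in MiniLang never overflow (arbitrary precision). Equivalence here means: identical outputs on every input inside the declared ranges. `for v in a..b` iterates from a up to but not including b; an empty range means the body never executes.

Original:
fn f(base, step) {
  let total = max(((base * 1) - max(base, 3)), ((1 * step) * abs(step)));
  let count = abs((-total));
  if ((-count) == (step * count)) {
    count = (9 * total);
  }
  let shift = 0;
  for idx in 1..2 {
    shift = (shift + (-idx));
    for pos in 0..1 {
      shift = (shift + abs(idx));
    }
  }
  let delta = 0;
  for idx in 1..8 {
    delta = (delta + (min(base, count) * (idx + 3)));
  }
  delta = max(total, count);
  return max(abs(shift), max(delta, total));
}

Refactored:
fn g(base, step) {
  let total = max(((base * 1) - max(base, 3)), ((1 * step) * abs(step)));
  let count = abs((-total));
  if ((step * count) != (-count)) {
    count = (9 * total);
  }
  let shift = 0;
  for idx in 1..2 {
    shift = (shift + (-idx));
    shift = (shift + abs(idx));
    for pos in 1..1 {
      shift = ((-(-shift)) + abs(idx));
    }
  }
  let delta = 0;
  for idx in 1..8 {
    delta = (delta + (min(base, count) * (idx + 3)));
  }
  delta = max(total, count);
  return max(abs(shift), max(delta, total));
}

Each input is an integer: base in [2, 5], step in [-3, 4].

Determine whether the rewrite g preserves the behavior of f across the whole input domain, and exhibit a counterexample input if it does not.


The rewrite breaks on base=2, step=-3, where the results are 1 and 0.
f: total becomes -1; next count becomes 1; next ((-count) == (step * count)) evaluates to false; next shift becomes 0; next at idx=1:; next shift becomes -1; next at pos=0:; next shift becomes 0; next delta becomes 0; next at idx=1:; next delta becomes 4; next at idx=2:; next delta becomes 9; next at idx=3:; next delta becomes 15; next at idx=4:; next delta becomes 22; next at idx=5:; next delta becomes 30; next at idx=6:; next delta becomes 39; next at idx=7:; next delta becomes 49; next delta becomes 1; next final value 1
g: total becomes -1; next count becomes 1; next ((step * count) != (-count)) evaluates to true; next count becomes -9; next shift becomes 0; next at idx=1:; next shift becomes -1; next shift becomes 0; next pos never enters its loop body; next delta becomes 0; next at idx=1:; next delta becomes -36; next at idx=2:; next delta becomes -81; next at idx=3:; next delta becomes -135; next at idx=4:; next delta becomes -198; next at idx=5:; next delta becomes -270; next at idx=6:; next delta becomes -351; next at idx=7:; next delta becomes -441; next delta becomes -1; next final value 0
verdict: not equivalent; witness: base=2, step=-3


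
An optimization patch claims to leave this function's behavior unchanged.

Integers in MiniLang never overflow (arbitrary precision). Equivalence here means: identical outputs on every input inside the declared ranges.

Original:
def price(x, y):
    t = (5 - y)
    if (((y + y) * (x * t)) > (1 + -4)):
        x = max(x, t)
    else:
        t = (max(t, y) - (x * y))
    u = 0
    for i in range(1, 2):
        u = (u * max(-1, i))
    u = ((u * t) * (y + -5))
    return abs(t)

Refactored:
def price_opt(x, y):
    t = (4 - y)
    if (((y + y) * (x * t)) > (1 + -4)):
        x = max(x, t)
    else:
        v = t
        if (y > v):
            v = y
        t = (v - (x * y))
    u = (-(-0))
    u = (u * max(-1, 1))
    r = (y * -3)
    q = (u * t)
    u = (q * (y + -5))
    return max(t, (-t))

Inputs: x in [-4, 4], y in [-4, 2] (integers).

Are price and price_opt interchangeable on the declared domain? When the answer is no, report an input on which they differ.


There is a counterexample at x=-4, y=-4: 9 on one side, 8 on the other.
price: t=9, then (((y + y) * (x * t)) > (1 + -4)) is true, then x=9, then u=0, then (i=1), then u=0, then u=0, then returns 9
price_opt: t=8, then (((y + y) * (x * t)) > (1 + -4)) is true, then x=8, then u=0, then u=0, then r=12, then q=0, then u=0, then returns 8
verdict: not equivalent; witness: x=-4, y=-4


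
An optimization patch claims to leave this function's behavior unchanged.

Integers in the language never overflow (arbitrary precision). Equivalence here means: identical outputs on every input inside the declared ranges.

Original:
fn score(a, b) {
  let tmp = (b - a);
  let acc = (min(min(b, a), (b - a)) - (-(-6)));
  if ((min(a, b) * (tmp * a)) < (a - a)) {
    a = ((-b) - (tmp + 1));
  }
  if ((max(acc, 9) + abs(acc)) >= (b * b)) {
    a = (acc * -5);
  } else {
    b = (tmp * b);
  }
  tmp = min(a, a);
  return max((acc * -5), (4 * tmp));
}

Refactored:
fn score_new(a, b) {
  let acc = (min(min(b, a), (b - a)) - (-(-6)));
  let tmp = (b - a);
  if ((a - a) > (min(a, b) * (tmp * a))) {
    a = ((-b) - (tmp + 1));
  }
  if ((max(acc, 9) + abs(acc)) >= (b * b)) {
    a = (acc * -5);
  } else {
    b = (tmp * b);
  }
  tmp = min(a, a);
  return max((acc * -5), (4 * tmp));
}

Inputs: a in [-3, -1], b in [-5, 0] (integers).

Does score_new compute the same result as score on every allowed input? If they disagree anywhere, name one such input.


This is a faithful refactor — comparison usage differs, but the computed results match everywhere.
One worked example (a=-1, b=-1) — score: tmp=0, then acc=-7, then ((min(a, b) * (tmp * a)) < (a - a)) is false, then ((max(acc, 9) + abs(acc)) >= (b * b)) is true, then a=35, then tmp=35, then returns 140; score_new: acc=-7, then tmp=0, then ((a - a) > (min(a, b) * (tmp * a))) is false, then ((max(acc, 9) + abs(acc)) >= (b * b)) is true, then a=35, then tmp=35, then returns 140; agreement on 140.
An exhaustive pass over the 18 declared inputs shows identical outputs.
verdict: equivalent


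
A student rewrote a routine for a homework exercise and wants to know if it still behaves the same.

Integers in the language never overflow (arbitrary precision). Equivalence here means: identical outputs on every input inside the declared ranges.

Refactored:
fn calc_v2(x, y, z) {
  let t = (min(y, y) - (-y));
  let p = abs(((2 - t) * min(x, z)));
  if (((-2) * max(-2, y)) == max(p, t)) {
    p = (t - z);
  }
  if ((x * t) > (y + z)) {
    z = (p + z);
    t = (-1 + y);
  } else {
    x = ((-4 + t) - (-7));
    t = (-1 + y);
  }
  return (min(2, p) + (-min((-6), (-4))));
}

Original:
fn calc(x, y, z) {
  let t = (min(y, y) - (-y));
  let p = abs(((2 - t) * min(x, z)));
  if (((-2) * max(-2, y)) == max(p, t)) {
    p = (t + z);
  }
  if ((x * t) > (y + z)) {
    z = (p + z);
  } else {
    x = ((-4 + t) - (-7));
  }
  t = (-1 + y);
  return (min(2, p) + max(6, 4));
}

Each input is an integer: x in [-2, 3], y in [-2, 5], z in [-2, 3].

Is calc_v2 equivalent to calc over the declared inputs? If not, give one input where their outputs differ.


Input x=0, y=0, z=1: 7 from calc versus 5 from calc_v2.
verdict: not equivalent; witness: x=0, y=0, z=1


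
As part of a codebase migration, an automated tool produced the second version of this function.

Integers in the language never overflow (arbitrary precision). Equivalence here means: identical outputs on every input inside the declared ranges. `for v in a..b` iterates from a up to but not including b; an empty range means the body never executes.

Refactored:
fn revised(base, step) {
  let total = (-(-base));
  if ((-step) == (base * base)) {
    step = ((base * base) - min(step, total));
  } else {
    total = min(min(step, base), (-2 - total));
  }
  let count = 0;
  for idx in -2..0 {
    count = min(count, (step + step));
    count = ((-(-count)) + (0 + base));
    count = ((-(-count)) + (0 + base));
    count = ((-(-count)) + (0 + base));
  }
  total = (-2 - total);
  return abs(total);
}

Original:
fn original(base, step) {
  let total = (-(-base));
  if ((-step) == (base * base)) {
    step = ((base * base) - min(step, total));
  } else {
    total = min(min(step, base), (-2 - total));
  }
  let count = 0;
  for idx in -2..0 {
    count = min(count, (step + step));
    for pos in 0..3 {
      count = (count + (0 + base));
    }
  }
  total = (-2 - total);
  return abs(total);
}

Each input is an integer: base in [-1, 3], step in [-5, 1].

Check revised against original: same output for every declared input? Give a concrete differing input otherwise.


Equivalent — the differences include constant usage differs, local variable names differ, statement counts differ, loop structure differs, arithmetic usage differs, yet no declared input distinguishes the two.
As a probe, take base=1, step=-4: original runs total := 1 | ((-step) == (base * base)): false | total := -4 | count := 0 | iter idx=-2: | count := -8 | iter pos=0: | count := -7 | iter pos=1: | count := -6 | iter pos=2: | count := -5 | iter idx=-1: | count := -8 | iter pos=0: | count := -7 | iter pos=1: | count := -6 | iter pos=2: | count := -5 | total := 2 | result 2; revised runs total := 1 | ((-step) == (base * base)): false | total := -4 | count := 0 | iter idx=-2: | count := -8 | count := -7 | count := -6 | count := -5 | iter idx=-1: | count := -8 | count := -7 | count := -6 | count := -5 | total := 2 | result 2; both end at 2.
Checked all 35 inputs in the declared domain: the outputs agree on every one.
verdict: equivalent


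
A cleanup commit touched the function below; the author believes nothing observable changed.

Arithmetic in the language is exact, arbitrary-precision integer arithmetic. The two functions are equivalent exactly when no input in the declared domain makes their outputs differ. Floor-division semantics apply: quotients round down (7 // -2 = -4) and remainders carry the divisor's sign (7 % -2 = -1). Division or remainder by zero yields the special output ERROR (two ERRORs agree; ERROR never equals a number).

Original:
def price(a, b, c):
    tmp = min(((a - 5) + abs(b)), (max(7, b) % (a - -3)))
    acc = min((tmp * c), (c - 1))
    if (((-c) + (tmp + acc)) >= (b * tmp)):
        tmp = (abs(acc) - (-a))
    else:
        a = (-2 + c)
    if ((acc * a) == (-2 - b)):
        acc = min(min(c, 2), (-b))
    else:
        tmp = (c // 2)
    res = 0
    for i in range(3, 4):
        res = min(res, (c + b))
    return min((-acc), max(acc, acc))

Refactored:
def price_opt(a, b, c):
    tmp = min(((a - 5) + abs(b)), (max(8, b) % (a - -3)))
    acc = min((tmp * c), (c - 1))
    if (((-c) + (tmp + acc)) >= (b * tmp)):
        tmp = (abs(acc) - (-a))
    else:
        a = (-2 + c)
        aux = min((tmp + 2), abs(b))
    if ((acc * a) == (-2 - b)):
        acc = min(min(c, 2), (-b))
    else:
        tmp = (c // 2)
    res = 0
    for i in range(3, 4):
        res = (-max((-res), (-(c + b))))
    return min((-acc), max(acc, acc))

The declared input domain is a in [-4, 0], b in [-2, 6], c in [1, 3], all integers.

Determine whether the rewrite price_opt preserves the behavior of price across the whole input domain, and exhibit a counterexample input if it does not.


The one real change (`7` became `8`) has no effect anywhere in the declared ranges; all 135 inputs agree.
verdict: equivalent


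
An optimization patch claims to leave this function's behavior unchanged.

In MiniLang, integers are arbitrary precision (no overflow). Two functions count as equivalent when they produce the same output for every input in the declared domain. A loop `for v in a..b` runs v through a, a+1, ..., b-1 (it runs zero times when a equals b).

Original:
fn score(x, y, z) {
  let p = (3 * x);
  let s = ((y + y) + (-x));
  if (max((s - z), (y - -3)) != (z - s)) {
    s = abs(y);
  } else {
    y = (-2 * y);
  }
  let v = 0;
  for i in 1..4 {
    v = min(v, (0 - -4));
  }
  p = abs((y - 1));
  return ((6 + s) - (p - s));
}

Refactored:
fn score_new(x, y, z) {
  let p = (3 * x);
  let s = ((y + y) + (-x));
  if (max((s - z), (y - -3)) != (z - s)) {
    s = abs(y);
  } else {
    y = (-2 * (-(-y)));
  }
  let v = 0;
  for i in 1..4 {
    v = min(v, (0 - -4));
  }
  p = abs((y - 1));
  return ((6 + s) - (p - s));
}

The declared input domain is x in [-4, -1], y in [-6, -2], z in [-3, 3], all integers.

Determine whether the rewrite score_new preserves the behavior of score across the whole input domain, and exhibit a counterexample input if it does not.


Behavior is preserved: although same computation, different form, the outputs never diverge.
Spot check at x=-1, y=-3, z=-3 — score: p := -3 | s := -5 | (max((s - z), (y - -3)) != (z - s)): true | s := 3 | v := 0 | iter i=1: | v := 0 | iter i=2: | v := 0 | iter i=3: | v := 0 | p := 4 | result 8. score_new: p := -3 | s := -5 | (max((s - z), (y - -3)) != (z - s)): true | s := 3 | v := 0 | iter i=1: | v := 0 | iter i=2: | v := 0 | iter i=3: | v := 0 | p := 4 | result 8. Both give 8.
Checked all 140 inputs in the declared domain: the outputs agree on every one.
verdict: equivalent


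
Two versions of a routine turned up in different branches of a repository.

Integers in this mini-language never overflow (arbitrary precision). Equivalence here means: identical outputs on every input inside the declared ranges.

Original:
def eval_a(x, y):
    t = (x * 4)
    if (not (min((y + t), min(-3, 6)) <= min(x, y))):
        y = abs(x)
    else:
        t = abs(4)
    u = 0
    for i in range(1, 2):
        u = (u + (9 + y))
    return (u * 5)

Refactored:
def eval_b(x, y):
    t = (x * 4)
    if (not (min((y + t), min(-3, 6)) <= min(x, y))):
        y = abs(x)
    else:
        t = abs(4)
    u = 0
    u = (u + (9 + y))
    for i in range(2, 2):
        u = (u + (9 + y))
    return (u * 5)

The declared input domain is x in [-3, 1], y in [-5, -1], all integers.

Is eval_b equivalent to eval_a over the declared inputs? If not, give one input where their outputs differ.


Although arithmetic usage differs; loop structure differs; statement counts differ; constant usage differs, 25/25 inputs agree.
verdict: equivalent


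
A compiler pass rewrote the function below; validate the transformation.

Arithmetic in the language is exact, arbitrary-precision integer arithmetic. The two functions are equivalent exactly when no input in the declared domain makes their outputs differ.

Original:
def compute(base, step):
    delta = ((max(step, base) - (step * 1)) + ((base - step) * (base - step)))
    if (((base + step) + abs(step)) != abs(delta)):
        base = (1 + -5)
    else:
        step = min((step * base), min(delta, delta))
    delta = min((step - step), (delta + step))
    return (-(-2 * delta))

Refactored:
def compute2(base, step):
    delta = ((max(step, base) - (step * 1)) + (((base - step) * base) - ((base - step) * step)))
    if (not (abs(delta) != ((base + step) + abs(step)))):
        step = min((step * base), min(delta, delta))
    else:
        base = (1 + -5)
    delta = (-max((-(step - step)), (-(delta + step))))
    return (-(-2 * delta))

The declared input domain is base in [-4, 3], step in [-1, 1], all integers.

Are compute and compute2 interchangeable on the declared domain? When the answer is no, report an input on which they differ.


The two versions differ — the changes include boolean connective usage differs; and arithmetic usage differs; and min/max/abs usage differs.
Spot check at base=0, step=0 — compute: delta=0, then (((base + step) + abs(step)) != abs(delta)) is false, then step=0, then delta=0, then returns 0. compute2: delta=0, then (not (abs(delta) != ((base + step) + abs(step)))) is true, then step=0, then delta=0, then returns 0. Both give 0.
Checked all 24 inputs in the declared domain: the outputs agree on every one.
verdict: equivalent


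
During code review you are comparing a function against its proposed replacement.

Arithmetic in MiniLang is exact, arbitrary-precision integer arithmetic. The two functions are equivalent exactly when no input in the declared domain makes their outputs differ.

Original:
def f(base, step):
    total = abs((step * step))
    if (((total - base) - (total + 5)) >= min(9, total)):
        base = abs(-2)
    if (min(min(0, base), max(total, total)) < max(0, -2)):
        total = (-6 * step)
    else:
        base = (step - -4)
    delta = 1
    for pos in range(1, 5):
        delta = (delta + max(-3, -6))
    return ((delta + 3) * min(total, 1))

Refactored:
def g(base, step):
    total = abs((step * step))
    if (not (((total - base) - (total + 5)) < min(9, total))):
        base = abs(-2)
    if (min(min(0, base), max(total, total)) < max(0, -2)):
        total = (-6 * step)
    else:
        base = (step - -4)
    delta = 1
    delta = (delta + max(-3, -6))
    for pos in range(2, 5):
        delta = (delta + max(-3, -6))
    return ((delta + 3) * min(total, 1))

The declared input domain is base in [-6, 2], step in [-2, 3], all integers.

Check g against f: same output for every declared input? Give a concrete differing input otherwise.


The two are interchangeable: boolean connective usage differs; and statement counts differ; and arithmetic usage differs; and min/max/abs usage differs; and loop structure differs; and constant usage differs; and comparison usage differs, and every declared input agrees.
As a probe, take base=-2, step=3: f runs total := 9 | (((total - base) - (total + 5)) >= min(9, total)): false | (min(min(0, base), max(total, total)) < max(0, -2)): true | total := -18 | delta := 1 | iter pos=1: | delta := -2 | iter pos=2: | delta := -5 | iter pos=3: | delta := -8 | iter pos=4: | delta := -11 | result 144; g runs total := 9 | (not (((total - base) - (total + 5)) < min(9, total))): false | (min(min(0, base), max(total, total)) < max(0, -2)): true | total := -18 | delta := 1 | delta := -2 | iter pos=2: | delta := -5 | iter pos=3: | delta := -8 | iter pos=4: | delta := -11 | result 144; both end at 144.
An exhaustive pass over the 54 declared inputs shows identical outputs.
verdict: equivalent


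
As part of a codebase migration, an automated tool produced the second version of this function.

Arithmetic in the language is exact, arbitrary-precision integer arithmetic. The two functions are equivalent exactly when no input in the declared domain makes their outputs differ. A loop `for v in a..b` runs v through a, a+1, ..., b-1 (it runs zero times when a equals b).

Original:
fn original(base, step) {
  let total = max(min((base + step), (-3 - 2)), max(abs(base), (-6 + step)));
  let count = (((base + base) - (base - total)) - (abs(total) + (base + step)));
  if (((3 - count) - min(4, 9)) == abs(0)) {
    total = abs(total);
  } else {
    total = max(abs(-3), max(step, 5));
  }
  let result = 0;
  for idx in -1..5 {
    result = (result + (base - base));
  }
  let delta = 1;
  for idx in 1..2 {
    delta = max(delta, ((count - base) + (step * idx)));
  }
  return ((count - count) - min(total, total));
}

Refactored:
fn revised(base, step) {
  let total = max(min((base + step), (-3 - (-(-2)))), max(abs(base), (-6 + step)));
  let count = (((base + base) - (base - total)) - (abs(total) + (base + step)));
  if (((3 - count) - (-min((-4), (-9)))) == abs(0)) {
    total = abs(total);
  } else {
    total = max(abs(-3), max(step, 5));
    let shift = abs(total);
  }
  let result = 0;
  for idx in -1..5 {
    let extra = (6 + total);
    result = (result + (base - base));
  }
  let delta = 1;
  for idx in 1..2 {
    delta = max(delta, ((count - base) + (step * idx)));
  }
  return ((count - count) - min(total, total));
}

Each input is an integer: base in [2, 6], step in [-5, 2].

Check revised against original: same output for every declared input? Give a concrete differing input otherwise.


Take base=2, step=1.
original: total becomes 2; next count becomes -1; next (((3 - count) - min(4, 9)) == abs(0)) evaluates to true; next total becomes 2; next result becomes 0; next at idx=-1:; next result becomes 0; next at idx=0:; next result becomes 0; next at idx=1:; next result becomes 0; next at idx=2:; next result becomes 0; next at idx=3:; next result becomes 0; next at idx=4:; next result becomes 0; next delta becomes 1; next at idx=1:; next delta becomes 1; next final value -2
revised: total becomes 2; next count becomes -1; next (((3 - count) - (-min((-4), (-9)))) == abs(0)) evaluates to false; next total becomes 5; next shift becomes 5; next result becomes 0; next at idx=-1:; next extra becomes 11; next result becomes 0; next at idx=0:; next extra becomes 11; next result becomes 0; next at idx=1:; next extra becomes 11; next result becomes 0; next at idx=2:; next extra becomes 11; next result becomes 0; next at idx=3:; next extra becomes 11; next result becomes 0; next at idx=4:; next extra becomes 11; next result becomes 0; next delta becomes 1; next at idx=1:; next delta becomes 1; next final value -5
-2 != -5, so the rewrite changes behavior.
verdict: not equivalent; witness: base=2, step=1


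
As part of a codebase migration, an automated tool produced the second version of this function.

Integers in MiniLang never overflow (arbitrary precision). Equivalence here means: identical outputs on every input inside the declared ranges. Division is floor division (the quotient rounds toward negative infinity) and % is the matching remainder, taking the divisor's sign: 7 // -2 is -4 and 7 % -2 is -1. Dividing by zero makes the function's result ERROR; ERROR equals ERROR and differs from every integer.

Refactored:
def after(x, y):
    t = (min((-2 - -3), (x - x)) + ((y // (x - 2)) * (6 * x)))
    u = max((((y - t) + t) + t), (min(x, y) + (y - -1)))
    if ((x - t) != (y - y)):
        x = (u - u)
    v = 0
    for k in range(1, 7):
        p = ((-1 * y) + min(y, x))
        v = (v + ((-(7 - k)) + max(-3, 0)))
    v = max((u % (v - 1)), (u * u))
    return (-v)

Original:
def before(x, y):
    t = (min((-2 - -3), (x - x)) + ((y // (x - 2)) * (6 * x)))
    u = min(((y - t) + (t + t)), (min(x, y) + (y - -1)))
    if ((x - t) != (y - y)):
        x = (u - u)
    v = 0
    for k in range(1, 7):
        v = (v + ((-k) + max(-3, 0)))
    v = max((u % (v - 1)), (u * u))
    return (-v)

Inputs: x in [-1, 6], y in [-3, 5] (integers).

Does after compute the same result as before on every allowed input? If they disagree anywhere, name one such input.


Run the pair on x=-1, y=-3.
before: t=-6, then u=-9, then ((x - t) != (y - y)) is true, then x=0, then v=0, then (k=1), then v=-1, then (k=2), then v=-3, then (k=3), then v=-6, then (k=4), then v=-10, then (k=5), then v=-15, then (k=6), then v=-21, then v=81, then returns -81
after: t=-6, then u=-5, then ((x - t) != (y - y)) is true, then x=0, then v=0, then (k=1), then p=0, then v=-6, then (k=2), then p=0, then v=-11, then (k=3), then p=0, then v=-15, then (k=4), then p=0, then v=-18, then (k=5), then p=0, then v=-20, then (k=6), then p=0, then v=-21, then v=25, then returns -25
-81 against -25: the behavior changed.
verdict: not equivalent; witness: x=-1, y=-3


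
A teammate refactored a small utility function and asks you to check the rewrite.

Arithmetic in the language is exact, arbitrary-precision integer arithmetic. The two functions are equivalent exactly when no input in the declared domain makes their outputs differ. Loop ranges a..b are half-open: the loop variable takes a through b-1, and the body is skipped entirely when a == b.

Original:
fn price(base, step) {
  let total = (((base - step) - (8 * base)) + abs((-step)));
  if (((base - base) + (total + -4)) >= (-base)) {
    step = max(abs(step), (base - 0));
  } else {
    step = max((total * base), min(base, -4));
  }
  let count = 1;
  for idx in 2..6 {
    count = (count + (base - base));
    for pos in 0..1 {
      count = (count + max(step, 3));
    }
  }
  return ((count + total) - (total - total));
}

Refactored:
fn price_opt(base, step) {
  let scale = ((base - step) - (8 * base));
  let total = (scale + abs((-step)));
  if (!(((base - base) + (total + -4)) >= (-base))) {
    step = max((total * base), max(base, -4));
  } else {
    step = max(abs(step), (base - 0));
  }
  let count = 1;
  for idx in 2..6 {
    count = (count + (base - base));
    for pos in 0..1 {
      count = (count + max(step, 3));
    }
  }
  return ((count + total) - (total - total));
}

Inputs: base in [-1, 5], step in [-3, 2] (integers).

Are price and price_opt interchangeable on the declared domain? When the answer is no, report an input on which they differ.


Evaluate both at base=4, step=-3.
price: total=-22, then (((base - base) + (total + -4)) >= (-base)) is false, then step=-4, then count=1, then (idx=2), then count=1, then (pos=0), then count=4, then (idx=3), then count=4, then (pos=0), then count=7, then (idx=4), then count=7, then (pos=0), then count=10, then (idx=5), then count=10, then (pos=0), then count=13, then returns -9
price_opt: scale=-25, then total=-22, then (!(((base - base) + (total + -4)) >= (-base))) is true, then step=4, then count=1, then (idx=2), then count=1, then (pos=0), then count=5, then (idx=3), then count=5, then (pos=0), then count=9, then (idx=4), then count=9, then (pos=0), then count=13, then (idx=5), then count=13, then (pos=0), then count=17, then returns -5
-9 against -5: the behavior changed.
verdict: not equivalent; witness: base=4, step=-3
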